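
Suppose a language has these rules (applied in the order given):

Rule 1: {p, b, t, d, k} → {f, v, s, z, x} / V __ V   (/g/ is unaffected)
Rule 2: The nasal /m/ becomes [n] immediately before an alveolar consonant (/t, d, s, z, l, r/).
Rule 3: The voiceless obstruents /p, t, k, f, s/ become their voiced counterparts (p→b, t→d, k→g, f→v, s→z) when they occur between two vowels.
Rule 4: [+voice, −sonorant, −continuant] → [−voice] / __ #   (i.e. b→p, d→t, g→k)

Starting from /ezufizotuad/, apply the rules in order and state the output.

Rule 1 (intervocalic spirantization): /t/ is a stop between vowels /o/ and /u/, so it spirantizes to the fricative [s]. /ezufizotuad/ → ezufizosuad.
Rule 2 (nasal place assimilation): no segment meets the environment; /ezufizosuad/ is unchanged.
Rule 3 (intervocalic voicing): /f/ is a voiceless obstruent between vowels /u/ and /i/, so it voices to [v]. /s/ is a voiceless obstruent between vowels /o/ and /u/, so it voices to [z]. /ezufizosuad/ → ezuvizozuad.
Rule 4 (final devoicing): /d/ is a voiced stop in word-final position, so it devoices to [t]. /ezuvizozuad/ → ezuvizozuat.

ezuvizozuat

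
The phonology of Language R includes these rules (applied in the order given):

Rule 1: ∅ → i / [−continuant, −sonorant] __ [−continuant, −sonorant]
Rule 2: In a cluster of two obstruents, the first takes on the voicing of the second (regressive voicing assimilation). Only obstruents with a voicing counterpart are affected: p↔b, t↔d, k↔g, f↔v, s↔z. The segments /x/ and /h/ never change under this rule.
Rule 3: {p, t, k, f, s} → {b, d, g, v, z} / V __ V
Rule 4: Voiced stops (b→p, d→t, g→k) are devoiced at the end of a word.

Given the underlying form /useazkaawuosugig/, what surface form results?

uzeaskaawuozugik

Rule 1 (stop-cluster i-epenthesis): no segment meets the environment; /useazkaawuosugig/ is unchanged.
Rule 2 (regressive voicing assimilation): /z/ precedes the voiceless obstruent /k/, so it devoices to [s] by assimilation. /useazkaawuosugig/ → useaskaawuosugig.
Rule 3 (intervocalic voicing): /s/ is a voiceless obstruent between vowels /u/ and /e/, so it voices to [z]. /s/ is a voiceless obstruent between vowels /o/ and /u/, so it voices to [z]. /useaskaawuosugig/ → uzeaskaawuozugig.
Rule 4 (final devoicing): /g/ is a voiced stop in word-final position, so it devoices to [k]. /uzeaskaawuozugig/ → uzeaskaawuozugik.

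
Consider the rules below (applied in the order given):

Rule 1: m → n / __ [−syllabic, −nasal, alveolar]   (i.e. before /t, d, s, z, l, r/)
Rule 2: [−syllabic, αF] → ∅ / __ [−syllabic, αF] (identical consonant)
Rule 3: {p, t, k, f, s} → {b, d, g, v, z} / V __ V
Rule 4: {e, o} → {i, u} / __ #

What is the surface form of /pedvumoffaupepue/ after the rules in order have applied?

Rule 1 (nasal place assimilation): no segment meets the environment; /pedvumoffaupepue/ is unchanged.
Rule 2 (degemination): /ff/ is a geminate; the first /f/ deletes. /pedvumoffaupepue/ → pedvumofaupepue.
Rule 3 (intervocalic voicing): /f/ is a voiceless obstruent between vowels /o/ and /a/, so it voices to [v]. /p/ is a voiceless obstruent between vowels /u/ and /e/, so it voices to [b]. /p/ is a voiceless obstruent between vowels /e/ and /u/, so it voices to [b]. /pedvumofaupepue/ → pedvumovaubebue.
Rule 4 (final vowel raising): /e/ is a mid vowel in word-final position, so it raises to [i]. /pedvumovaubebue/ → pedvumovaubebui.

pedvumovaubebui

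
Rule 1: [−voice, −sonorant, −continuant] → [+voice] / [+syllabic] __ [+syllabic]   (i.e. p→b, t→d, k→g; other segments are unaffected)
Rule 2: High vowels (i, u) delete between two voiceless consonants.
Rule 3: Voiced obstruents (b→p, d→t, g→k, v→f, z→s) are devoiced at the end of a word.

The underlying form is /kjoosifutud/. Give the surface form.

Rule 1 (intervocalic voicing): /t/ is a voiceless stop between vowels /u/ and /u/, so it voices to [d]. /kjoosifutud/ → kjoosifudud.
Rule 2 (high vowel syncope): /i/ is a high vowel flanked by voiceless consonants /s/ and /f/, so it deletes. /kjoosifudud/ → kjoosfudud.
Rule 3 (final devoicing): /d/ is a voiced obstruent in word-final position, so it devoices to [t]. /kjoosfudud/ → kjoosfudut.

kjoosfudut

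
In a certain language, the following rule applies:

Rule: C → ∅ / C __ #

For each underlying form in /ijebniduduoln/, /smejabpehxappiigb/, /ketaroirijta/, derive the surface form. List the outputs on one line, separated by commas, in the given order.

ijebniduduol, smejabpehxappiig, ketaroirijta

/ijebniduduoln/: /n/ is the second consonant of a word-final cluster /ln/, so it deletes. → [ijebniduduol].
/smejabpehxappiigb/: /b/ is the second consonant of a word-final cluster /gb/, so it deletes. → [smejabpehxappiig].
/ketaroirijta/: the rule's environment is not met; surfaces unchanged as [ketaroirijta].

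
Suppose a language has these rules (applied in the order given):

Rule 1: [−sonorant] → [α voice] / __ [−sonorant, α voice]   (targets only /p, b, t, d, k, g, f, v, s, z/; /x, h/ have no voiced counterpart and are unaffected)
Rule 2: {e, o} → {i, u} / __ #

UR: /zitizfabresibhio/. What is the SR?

zitisfabresiphiu

Rule 1 (regressive voicing assimilation): /z/ precedes the voiceless obstruent /f/, so it devoices to [s] by assimilation. /b/ precedes the voiceless obstruent /h/, so it devoices to [p] by assimilation. /zitizfabresibhio/ → zitisfabresiphio.
Rule 2 (final vowel raising): /o/ is a mid vowel in word-final position, so it raises to [u]. /zitisfabresiphio/ → zitisfabresiphiu.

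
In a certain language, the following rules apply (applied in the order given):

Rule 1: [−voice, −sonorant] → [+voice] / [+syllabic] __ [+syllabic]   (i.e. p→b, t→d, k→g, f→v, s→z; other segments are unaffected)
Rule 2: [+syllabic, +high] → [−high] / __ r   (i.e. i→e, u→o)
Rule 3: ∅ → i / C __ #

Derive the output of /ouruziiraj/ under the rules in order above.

ooruzieraji

Rule 1 (intervocalic voicing): no segment meets the environment; /ouruziiraj/ is unchanged.
Rule 2 (pre-rhotic lowering): /u/ is a high vowel immediately before /r/, so it lowers to [o]. /i/ is a high vowel immediately before /r/, so it lowers to [e]. /ouruziiraj/ → ooruzieraj.
Rule 3 (final i-epenthesis): the form ends in the consonant /j/, so [i] is inserted word-finally. /ooruzieraj/ → ooruzieraji.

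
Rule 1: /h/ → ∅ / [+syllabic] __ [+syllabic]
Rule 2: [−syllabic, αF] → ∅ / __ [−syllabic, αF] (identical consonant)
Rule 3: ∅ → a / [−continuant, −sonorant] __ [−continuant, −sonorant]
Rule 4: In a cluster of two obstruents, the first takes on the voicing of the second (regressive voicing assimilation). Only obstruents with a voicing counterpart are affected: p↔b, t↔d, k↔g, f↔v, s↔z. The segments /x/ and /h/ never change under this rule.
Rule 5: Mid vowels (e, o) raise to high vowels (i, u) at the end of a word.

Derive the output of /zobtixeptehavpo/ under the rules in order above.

zobatixepateafpu

Rule 1 (intervocalic h-deletion): /h/ occurs between vowels /e/ and /a/, so it deletes. /zobtixeptehavpo/ → zobtixepteavpo.
Rule 2 (degemination): no segment meets the environment; /zobtixepteavpo/ is unchanged.
Rule 3 (stop-cluster a-epenthesis): /b/ and /t/ form a stop–stop cluster, so [a] is inserted between them. /p/ and /t/ form a stop–stop cluster, so [a] is inserted between them. /zobtixepteavpo/ → zobatixepateavpo.
Rule 4 (regressive voicing assimilation): /v/ precedes the voiceless obstruent /p/, so it devoices to [f] by assimilation. /zobatixepateavpo/ → zobatixepateafpo.
Rule 5 (final vowel raising): /o/ is a mid vowel in word-final position, so it raises to [u]. /zobatixepateafpo/ → zobatixepateafpu.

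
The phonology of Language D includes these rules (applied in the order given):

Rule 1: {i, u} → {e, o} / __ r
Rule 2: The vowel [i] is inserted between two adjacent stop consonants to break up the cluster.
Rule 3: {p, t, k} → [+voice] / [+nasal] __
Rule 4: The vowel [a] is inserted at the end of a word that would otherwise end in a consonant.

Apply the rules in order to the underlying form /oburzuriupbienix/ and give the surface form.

Rule 1 (pre-rhotic lowering): /u/ is a high vowel immediately before /r/, so it lowers to [o]. /u/ is a high vowel immediately before /r/, so it lowers to [o]. /oburzuriupbienix/ → oborzoriupbienix.
Rule 2 (stop-cluster i-epenthesis): /p/ and /b/ form a stop–stop cluster, so [i] is inserted between them. /oborzoriupbienix/ → oborzoriupibienix.
Rule 3 (post-nasal voicing): no segment meets the environment; /oborzoriupibienix/ is unchanged.
Rule 4 (final a-epenthesis): the form ends in the consonant /x/, so [a] is inserted word-finally. /oborzoriupibienix/ → oborzoriupibienixa.

oborzoriupibienixa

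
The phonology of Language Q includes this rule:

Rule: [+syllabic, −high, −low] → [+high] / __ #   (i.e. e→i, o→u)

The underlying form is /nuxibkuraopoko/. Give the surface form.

nuxibkuraopoku

Scanning /nuxibkuraopoko/: /o/ at position 10 is not in the conditioning environment; /o/ at position 12 is not in the conditioning environment; /o/ is a mid vowel in word-final position, so it raises to [u].
Result: [nuxibkuraopoku].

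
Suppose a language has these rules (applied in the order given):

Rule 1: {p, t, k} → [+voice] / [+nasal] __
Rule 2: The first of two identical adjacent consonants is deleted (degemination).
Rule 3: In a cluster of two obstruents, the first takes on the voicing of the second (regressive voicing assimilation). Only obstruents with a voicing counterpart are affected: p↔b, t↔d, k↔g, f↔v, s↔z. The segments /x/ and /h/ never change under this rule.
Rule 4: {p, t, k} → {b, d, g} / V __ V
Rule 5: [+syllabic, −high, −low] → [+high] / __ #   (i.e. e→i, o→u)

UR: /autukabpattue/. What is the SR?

audugappadui

Rule 1 (post-nasal voicing): no segment meets the environment; /autukabpattue/ is unchanged.
Rule 2 (degemination): /tt/ is a geminate; the first /t/ deletes. /autukabpattue/ → autukabpatue.
Rule 3 (regressive voicing assimilation): /b/ precedes the voiceless obstruent /p/, so it devoices to [p] by assimilation. /autukabpatue/ → autukappatue.
Rule 4 (intervocalic voicing): /t/ is a voiceless stop between vowels /u/ and /u/, so it voices to [d]. /k/ is a voiceless stop between vowels /u/ and /a/, so it voices to [g]. /t/ is a voiceless stop between vowels /a/ and /u/, so it voices to [d]. /autukappatue/ → audugappadue.
Rule 5 (final vowel raising): /e/ is a mid vowel in word-final position, so it raises to [i]. /audugappadue/ → audugappadui.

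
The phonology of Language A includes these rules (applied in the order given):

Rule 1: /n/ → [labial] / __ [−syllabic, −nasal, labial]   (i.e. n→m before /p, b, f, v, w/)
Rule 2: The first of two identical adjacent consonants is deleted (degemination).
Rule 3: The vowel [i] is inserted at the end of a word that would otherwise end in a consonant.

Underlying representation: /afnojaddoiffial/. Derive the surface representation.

Rule 1 (nasal place assimilation): no segment meets the environment; /afnojaddoiffial/ is unchanged.
Rule 2 (degemination): /dd/ is a geminate; the first /d/ deletes. /ff/ is a geminate; the first /f/ deletes. /afnojaddoiffial/ → afnojadoifial.
Rule 3 (final i-epenthesis): the form ends in the consonant /l/, so [i] is inserted word-finally. /afnojadoifial/ → afnojadoifiali.

afnojadoifiali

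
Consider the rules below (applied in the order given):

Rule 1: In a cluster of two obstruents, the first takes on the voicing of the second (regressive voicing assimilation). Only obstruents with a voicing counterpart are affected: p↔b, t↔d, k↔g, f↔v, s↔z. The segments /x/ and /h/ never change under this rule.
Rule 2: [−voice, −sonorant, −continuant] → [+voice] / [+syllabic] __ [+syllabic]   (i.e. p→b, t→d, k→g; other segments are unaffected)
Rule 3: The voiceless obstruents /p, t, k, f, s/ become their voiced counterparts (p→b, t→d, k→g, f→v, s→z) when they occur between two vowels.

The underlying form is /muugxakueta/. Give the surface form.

Rule 1 (regressive voicing assimilation): /g/ precedes the voiceless obstruent /x/, so it devoices to [k] by assimilation. /muugxakueta/ → muukxakueta.
Rule 2 (intervocalic voicing): /k/ is a voiceless stop between vowels /a/ and /u/, so it voices to [g]. /t/ is a voiceless stop between vowels /e/ and /a/, so it voices to [d]. /muukxakueta/ → muukxagueda.
Rule 3 (intervocalic voicing): no segment meets the environment; /muukxagueda/ is unchanged.

muukxagueda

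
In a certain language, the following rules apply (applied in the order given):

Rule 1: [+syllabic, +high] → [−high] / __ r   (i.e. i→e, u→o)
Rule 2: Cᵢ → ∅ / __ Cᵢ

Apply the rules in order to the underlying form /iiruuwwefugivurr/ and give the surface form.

Rule 1 (pre-rhotic lowering): /i/ is a high vowel immediately before /r/, so it lowers to [e]. /u/ is a high vowel immediately before /r/, so it lowers to [o]. /iiruuwwefugivurr/ → ieruuwwefugivorr.
Rule 2 (degemination): /ww/ is a geminate; the first /w/ deletes. /rr/ is a geminate; the first /r/ deletes. /ieruuwwefugivorr/ → ieruuwefugivor.

ieruuwefugivor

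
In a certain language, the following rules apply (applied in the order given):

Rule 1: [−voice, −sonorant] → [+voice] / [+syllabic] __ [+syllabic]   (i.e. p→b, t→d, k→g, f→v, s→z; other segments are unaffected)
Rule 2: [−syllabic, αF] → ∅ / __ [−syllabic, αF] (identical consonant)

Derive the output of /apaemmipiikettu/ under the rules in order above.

Rule 1 (intervocalic voicing): /p/ is a voiceless obstruent between vowels /a/ and /a/, so it voices to [b]. /p/ is a voiceless obstruent between vowels /i/ and /i/, so it voices to [b]. /k/ is a voiceless obstruent between vowels /i/ and /e/, so it voices to [g]. /apaemmipiikettu/ → abaemmibiigettu.
Rule 2 (degemination): /mm/ is a geminate; the first /m/ deletes. /tt/ is a geminate; the first /t/ deletes. /abaemmibiigettu/ → abaemibiigetu.

abaemibiigetu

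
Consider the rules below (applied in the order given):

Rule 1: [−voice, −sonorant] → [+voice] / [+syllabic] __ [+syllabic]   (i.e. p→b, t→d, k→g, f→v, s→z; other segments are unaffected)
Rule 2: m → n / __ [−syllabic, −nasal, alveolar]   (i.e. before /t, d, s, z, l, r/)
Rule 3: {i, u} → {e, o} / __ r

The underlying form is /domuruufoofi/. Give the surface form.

domoruuvoovi

Rule 1 (intervocalic voicing): /f/ is a voiceless obstruent between vowels /u/ and /o/, so it voices to [v]. /f/ is a voiceless obstruent between vowels /o/ and /i/, so it voices to [v]. /domuruufoofi/ → domuruuvoovi.
Rule 2 (nasal place assimilation): no segment meets the environment; /domuruuvoovi/ is unchanged.
Rule 3 (pre-rhotic lowering): /u/ is a high vowel immediately before /r/, so it lowers to [o]. /domuruuvoovi/ → domoruuvoovi.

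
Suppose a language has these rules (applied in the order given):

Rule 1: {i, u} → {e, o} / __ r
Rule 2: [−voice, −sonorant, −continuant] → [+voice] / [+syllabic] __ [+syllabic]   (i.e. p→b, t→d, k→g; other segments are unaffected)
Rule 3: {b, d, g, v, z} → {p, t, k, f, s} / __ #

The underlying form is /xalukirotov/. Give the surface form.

xalugerodof

Rule 1 (pre-rhotic lowering): /i/ is a high vowel immediately before /r/, so it lowers to [e]. /xalukirotov/ → xalukerotov.
Rule 2 (intervocalic voicing): /k/ is a voiceless stop between vowels /u/ and /e/, so it voices to [g]. /t/ is a voiceless stop between vowels /o/ and /o/, so it voices to [d]. /xalukerotov/ → xalugerodov.
Rule 3 (final devoicing): /v/ is a voiced obstruent in word-final position, so it devoices to [f]. /xalugerodov/ → xalugerodof.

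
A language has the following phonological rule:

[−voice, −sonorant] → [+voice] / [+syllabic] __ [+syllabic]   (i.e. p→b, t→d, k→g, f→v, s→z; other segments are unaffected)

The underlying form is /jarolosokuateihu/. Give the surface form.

jarolozoguadeihu

/s/ is a voiceless obstruent between vowels /o/ and /o/, so it voices to [z].
/k/ is a voiceless obstruent between vowels /o/ and /u/, so it voices to [g].
/t/ is a voiceless obstruent between vowels /a/ and /e/, so it voices to [d].
Surface form: [jarolozoguadeihu].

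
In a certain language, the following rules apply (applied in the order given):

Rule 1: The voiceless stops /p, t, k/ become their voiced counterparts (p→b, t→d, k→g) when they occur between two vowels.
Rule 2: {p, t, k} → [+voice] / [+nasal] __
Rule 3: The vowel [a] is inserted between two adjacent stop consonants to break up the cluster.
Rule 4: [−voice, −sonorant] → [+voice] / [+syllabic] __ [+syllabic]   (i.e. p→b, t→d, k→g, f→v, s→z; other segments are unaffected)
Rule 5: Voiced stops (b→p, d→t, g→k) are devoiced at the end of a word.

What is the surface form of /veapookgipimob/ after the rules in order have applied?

Rule 1 (intervocalic voicing): /p/ is a voiceless stop between vowels /a/ and /o/, so it voices to [b]. /p/ is a voiceless stop between vowels /i/ and /i/, so it voices to [b]. /veapookgipimob/ → veabookgibimob.
Rule 2 (post-nasal voicing): no segment meets the environment; /veabookgibimob/ is unchanged.
Rule 3 (stop-cluster a-epenthesis): /k/ and /g/ form a stop–stop cluster, so [a] is inserted between them. /veabookgibimob/ → veabookagibimob.
Rule 4 (intervocalic voicing): /k/ is a voiceless obstruent between vowels /o/ and /a/, so it voices to [g]. /veabookagibimob/ → veaboogagibimob.
Rule 5 (final devoicing): /b/ is a voiced stop in word-final position, so it devoices to [p]. /veaboogagibimob/ → veaboogagibimop.

veaboogagibimop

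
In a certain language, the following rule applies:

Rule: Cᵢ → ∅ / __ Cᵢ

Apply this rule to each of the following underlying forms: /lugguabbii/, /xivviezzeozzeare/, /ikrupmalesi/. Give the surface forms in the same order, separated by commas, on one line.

/lugguabbii/: /gg/ is a geminate; the first /g/ deletes. /bb/ is a geminate; the first /b/ deletes. → [luguabii].
/xivviezzeozzeare/: /vv/ is a geminate; the first /v/ deletes. /zz/ is a geminate; the first /z/ deletes. /zz/ is a geminate; the first /z/ deletes. → [xiviezeozeare].
/ikrupmalesi/: the rule's environment is not met; surfaces unchanged as [ikrupmalesi].

luguabii, xiviezeozeare, ikrupmalesi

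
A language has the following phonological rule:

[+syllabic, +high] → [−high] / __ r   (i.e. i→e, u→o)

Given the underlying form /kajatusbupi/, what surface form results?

kajatusbupi

No segment of /kajatusbupi/ meets the structural description of the rule, so the form surfaces unchanged.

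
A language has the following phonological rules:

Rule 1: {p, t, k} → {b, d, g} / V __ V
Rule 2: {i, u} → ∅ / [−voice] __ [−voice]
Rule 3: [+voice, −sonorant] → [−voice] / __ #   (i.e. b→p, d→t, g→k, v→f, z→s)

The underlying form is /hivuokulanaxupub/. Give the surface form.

Rule 1 (intervocalic voicing): /k/ is a voiceless stop between vowels /o/ and /u/, so it voices to [g]. /p/ is a voiceless stop between vowels /u/ and /u/, so it voices to [b]. /hivuokulanaxupub/ → hivuogulanaxubub.
Rule 2 (high vowel syncope): no segment meets the environment; /hivuogulanaxubub/ is unchanged.
Rule 3 (final devoicing): /b/ is a voiced obstruent in word-final position, so it devoices to [p]. /hivuogulanaxubub/ → hivuogulanaxubup.

hivuogulanaxubup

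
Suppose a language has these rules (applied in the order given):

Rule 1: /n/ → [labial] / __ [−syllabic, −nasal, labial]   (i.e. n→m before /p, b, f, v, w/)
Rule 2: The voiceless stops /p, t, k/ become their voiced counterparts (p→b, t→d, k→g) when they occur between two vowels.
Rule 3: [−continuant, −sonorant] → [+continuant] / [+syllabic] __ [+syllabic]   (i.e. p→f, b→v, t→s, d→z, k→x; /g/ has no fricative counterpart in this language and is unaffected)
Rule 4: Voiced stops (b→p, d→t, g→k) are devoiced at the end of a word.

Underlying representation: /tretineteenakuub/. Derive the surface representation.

Rule 1 (nasal place assimilation): no segment meets the environment; /tretineteenakuub/ is unchanged.
Rule 2 (intervocalic voicing): /t/ is a voiceless stop between vowels /e/ and /i/, so it voices to [d]. /t/ is a voiceless stop between vowels /e/ and /e/, so it voices to [d]. /k/ is a voiceless stop between vowels /a/ and /u/, so it voices to [g]. /tretineteenakuub/ → tredinedeenaguub.
Rule 3 (intervocalic spirantization): /d/ is a stop between vowels /e/ and /i/, so it spirantizes to the fricative [z]. /d/ is a stop between vowels /e/ and /e/, so it spirantizes to the fricative [z]. /tredinedeenaguub/ → trezinezeenaguub.
Rule 4 (final devoicing): /b/ is a voiced stop in word-final position, so it devoices to [p]. /trezinezeenaguub/ → trezinezeenaguup.

trezinezeenaguup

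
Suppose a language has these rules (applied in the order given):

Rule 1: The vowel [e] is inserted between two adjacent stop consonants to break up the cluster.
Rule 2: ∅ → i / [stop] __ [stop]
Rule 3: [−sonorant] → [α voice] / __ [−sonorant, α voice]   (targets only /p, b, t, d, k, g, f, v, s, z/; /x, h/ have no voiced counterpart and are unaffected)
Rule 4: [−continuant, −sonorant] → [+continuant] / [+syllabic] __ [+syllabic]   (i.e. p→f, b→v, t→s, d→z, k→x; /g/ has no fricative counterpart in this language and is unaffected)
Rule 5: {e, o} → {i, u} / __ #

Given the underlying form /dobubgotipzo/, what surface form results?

Rule 1 (stop-cluster e-epenthesis): /b/ and /g/ form a stop–stop cluster, so [e] is inserted between them. /dobubgotipzo/ → dobubegotipzo.
Rule 2 (stop-cluster i-epenthesis): no segment meets the environment; /dobubegotipzo/ is unchanged.
Rule 3 (regressive voicing assimilation): /p/ precedes the voiced obstruent /z/, so it voices to [b] by assimilation. /dobubegotipzo/ → dobubegotibzo.
Rule 4 (intervocalic spirantization): /b/ is a stop between vowels /o/ and /u/, so it spirantizes to the fricative [v]. /b/ is a stop between vowels /u/ and /e/, so it spirantizes to the fricative [v]. /t/ is a stop between vowels /o/ and /i/, so it spirantizes to the fricative [s]. /dobubegotibzo/ → dovuvegosibzo.
Rule 5 (final vowel raising): /o/ is a mid vowel in word-final position, so it raises to [u]. /dovuvegosibzo/ → dovuvegosibzu.

dovuvegosibzu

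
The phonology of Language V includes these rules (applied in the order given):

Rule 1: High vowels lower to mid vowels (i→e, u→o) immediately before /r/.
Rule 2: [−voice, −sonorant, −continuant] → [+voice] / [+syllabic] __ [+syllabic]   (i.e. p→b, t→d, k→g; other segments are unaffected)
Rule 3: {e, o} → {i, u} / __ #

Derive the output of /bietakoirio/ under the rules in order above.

biedagoeriu

Rule 1 (pre-rhotic lowering): /i/ is a high vowel immediately before /r/, so it lowers to [e]. /bietakoirio/ → bietakoerio.
Rule 2 (intervocalic voicing): /t/ is a voiceless stop between vowels /e/ and /a/, so it voices to [d]. /k/ is a voiceless stop between vowels /a/ and /o/, so it voices to [g]. /bietakoerio/ → biedagoerio.
Rule 3 (final vowel raising): /o/ is a mid vowel in word-final position, so it raises to [u]. /biedagoerio/ → biedagoeriu.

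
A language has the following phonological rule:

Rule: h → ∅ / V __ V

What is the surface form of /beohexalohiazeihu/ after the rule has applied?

/h/ occurs between vowels /o/ and /e/, so it deletes.
/h/ occurs between vowels /o/ and /i/, so it deletes.
/h/ occurs between vowels /i/ and /u/, so it deletes.
Surface form: [beoexaloiazeiu].

beoexaloiazeiu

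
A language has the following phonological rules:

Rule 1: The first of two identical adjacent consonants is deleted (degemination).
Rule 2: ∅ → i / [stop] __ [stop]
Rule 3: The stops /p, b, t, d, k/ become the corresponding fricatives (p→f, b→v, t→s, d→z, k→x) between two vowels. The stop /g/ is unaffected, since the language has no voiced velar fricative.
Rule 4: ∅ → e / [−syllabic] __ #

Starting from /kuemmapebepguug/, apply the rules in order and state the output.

kuemafevefiguuge

Rule 1 (degemination): /mm/ is a geminate; the first /m/ deletes. /kuemmapebepguug/ → kuemapebepguug.
Rule 2 (stop-cluster i-epenthesis): /p/ and /g/ form a stop–stop cluster, so [i] is inserted between them. /kuemapebepguug/ → kuemapebepiguug.
Rule 3 (intervocalic spirantization): /p/ is a stop between vowels /a/ and /e/, so it spirantizes to the fricative [f]. /b/ is a stop between vowels /e/ and /e/, so it spirantizes to the fricative [v]. /p/ is a stop between vowels /e/ and /i/, so it spirantizes to the fricative [f]. /kuemapebepiguug/ → kuemafevefiguug.
Rule 4 (final e-epenthesis): the form ends in the consonant /g/, so [e] is inserted word-finally. /kuemafevefiguug/ → kuemafevefiguuge.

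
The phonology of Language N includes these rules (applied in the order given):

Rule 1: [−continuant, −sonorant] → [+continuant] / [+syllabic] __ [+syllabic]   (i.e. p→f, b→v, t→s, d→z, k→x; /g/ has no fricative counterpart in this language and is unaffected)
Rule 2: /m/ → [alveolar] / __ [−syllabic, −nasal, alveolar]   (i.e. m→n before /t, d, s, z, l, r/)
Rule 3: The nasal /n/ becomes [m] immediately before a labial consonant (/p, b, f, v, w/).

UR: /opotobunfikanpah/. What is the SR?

ofosovumfixampah

Rule 1 (intervocalic spirantization): /p/ is a stop between vowels /o/ and /o/, so it spirantizes to the fricative [f]. /t/ is a stop between vowels /o/ and /o/, so it spirantizes to the fricative [s]. /b/ is a stop between vowels /o/ and /u/, so it spirantizes to the fricative [v]. /k/ is a stop between vowels /i/ and /a/, so it spirantizes to the fricative [x]. /opotobunfikanpah/ → ofosovunfixanpah.
Rule 2 (nasal place assimilation): no segment meets the environment; /ofosovunfixanpah/ is unchanged.
Rule 3 (nasal place assimilation): /n/ precedes the labial consonant /f/, so it assimilates in place to [m]. /n/ precedes the labial consonant /p/, so it assimilates in place to [m]. /ofosovunfixanpah/ → ofosovumfixampah.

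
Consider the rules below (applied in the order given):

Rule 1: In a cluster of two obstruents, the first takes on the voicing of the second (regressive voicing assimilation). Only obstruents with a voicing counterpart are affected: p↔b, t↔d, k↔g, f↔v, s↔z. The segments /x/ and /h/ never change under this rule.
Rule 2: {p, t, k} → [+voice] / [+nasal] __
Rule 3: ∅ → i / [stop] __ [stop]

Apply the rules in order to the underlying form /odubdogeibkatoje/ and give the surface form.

Rule 1 (regressive voicing assimilation): /b/ precedes the voiceless obstruent /k/, so it devoices to [p] by assimilation. /odubdogeibkatoje/ → odubdogeipkatoje.
Rule 2 (post-nasal voicing): no segment meets the environment; /odubdogeipkatoje/ is unchanged.
Rule 3 (stop-cluster i-epenthesis): /b/ and /d/ form a stop–stop cluster, so [i] is inserted between them. /p/ and /k/ form a stop–stop cluster, so [i] is inserted between them. /odubdogeipkatoje/ → odubidogeipikatoje.

odubidogeipikatoje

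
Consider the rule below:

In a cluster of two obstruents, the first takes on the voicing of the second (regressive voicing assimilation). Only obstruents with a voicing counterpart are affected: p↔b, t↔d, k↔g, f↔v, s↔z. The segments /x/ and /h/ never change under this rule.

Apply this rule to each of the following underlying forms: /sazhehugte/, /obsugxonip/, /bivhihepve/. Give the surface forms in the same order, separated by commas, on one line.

sashehukte, opsukxonip, bifhihebve

/sazhehugte/: /z/ precedes the voiceless obstruent /h/, so it devoices to [s] by assimilation. /g/ precedes the voiceless obstruent /t/, so it devoices to [k] by assimilation. → [sashehukte].
/obsugxonip/: /b/ precedes the voiceless obstruent /s/, so it devoices to [p] by assimilation. /g/ precedes the voiceless obstruent /x/, so it devoices to [k] by assimilation. → [opsukxonip].
/bivhihepve/: /v/ precedes the voiceless obstruent /h/, so it devoices to [f] by assimilation. /p/ precedes the voiced obstruent /v/, so it voices to [b] by assimilation. → [bifhihebve].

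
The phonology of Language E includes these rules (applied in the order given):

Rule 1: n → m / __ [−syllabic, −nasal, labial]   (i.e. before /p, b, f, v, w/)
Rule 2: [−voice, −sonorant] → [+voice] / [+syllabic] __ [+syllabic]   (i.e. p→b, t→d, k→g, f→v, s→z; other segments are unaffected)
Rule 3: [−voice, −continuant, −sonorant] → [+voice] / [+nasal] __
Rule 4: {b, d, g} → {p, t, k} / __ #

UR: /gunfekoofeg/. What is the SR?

Rule 1 (nasal place assimilation): /n/ precedes the labial consonant /f/, so it assimilates in place to [m]. /gunfekoofeg/ → gumfekoofeg.
Rule 2 (intervocalic voicing): /k/ is a voiceless obstruent between vowels /e/ and /o/, so it voices to [g]. /f/ is a voiceless obstruent between vowels /o/ and /e/, so it voices to [v]. /gumfekoofeg/ → gumfegooveg.
Rule 3 (post-nasal voicing): no segment meets the environment; /gumfegooveg/ is unchanged.
Rule 4 (final devoicing): /g/ is a voiced stop in word-final position, so it devoices to [k]. /gumfegooveg/ → gumfegoovek.

gumfegoovek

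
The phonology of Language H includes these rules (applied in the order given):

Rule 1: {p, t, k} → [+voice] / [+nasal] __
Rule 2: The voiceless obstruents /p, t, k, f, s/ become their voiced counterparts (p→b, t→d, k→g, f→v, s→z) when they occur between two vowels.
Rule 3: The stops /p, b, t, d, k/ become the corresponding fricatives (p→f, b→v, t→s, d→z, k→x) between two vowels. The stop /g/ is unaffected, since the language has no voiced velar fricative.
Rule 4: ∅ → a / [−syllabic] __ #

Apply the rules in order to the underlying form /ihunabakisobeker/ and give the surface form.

ihunavagizovegera

Rule 1 (post-nasal voicing): no segment meets the environment; /ihunabakisobeker/ is unchanged.
Rule 2 (intervocalic voicing): /k/ is a voiceless obstruent between vowels /a/ and /i/, so it voices to [g]. /s/ is a voiceless obstruent between vowels /i/ and /o/, so it voices to [z]. /k/ is a voiceless obstruent between vowels /e/ and /e/, so it voices to [g]. /ihunabakisobeker/ → ihunabagizobeger.
Rule 3 (intervocalic spirantization): /b/ is a stop between vowels /a/ and /a/, so it spirantizes to the fricative [v]. /b/ is a stop between vowels /o/ and /e/, so it spirantizes to the fricative [v]. /ihunabagizobeger/ → ihunavagizoveger.
Rule 4 (final a-epenthesis): the form ends in the consonant /r/, so [a] is inserted word-finally. /ihunavagizoveger/ → ihunavagizovegera.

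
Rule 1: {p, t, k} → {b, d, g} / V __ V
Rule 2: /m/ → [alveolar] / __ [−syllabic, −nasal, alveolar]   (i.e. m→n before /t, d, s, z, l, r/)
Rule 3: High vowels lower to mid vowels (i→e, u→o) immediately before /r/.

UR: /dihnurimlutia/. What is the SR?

dihnorinludia

Rule 1 (intervocalic voicing): /t/ is a voiceless stop between vowels /u/ and /i/, so it voices to [d]. /dihnurimlutia/ → dihnurimludia.
Rule 2 (nasal place assimilation): /m/ precedes the alveolar consonant /l/, so it assimilates in place to [n]. /dihnurimludia/ → dihnurinludia.
Rule 3 (pre-rhotic lowering): /u/ is a high vowel immediately before /r/, so it lowers to [o]. /dihnurinludia/ → dihnorinludia.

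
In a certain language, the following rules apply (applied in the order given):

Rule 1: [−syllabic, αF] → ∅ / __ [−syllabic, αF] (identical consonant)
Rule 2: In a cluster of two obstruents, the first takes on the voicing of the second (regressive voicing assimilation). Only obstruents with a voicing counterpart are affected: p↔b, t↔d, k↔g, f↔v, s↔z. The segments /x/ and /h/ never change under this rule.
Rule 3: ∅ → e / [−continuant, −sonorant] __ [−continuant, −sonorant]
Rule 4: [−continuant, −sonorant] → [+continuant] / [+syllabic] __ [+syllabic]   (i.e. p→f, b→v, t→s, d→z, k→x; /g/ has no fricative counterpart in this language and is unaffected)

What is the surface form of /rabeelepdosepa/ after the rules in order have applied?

Rule 1 (degemination): no segment meets the environment; /rabeelepdosepa/ is unchanged.
Rule 2 (regressive voicing assimilation): /p/ precedes the voiced obstruent /d/, so it voices to [b] by assimilation. /rabeelepdosepa/ → rabeelebdosepa.
Rule 3 (stop-cluster e-epenthesis): /b/ and /d/ form a stop–stop cluster, so [e] is inserted between them. /rabeelebdosepa/ → rabeelebedosepa.
Rule 4 (intervocalic spirantization): /b/ is a stop between vowels /a/ and /e/, so it spirantizes to the fricative [v]. /b/ is a stop between vowels /e/ and /e/, so it spirantizes to the fricative [v]. /d/ is a stop between vowels /e/ and /o/, so it spirantizes to the fricative [z]. /p/ is a stop between vowels /e/ and /a/, so it spirantizes to the fricative [f]. /rabeelebedosepa/ → raveelevezosefa.

raveelevezosefa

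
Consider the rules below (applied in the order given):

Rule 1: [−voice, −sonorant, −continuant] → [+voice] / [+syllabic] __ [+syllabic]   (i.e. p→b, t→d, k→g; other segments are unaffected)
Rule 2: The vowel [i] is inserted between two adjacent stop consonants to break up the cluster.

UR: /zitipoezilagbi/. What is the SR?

zidiboezilagibi

Rule 1 (intervocalic voicing): /t/ is a voiceless stop between vowels /i/ and /i/, so it voices to [d]. /p/ is a voiceless stop between vowels /i/ and /o/, so it voices to [b]. /zitipoezilagbi/ → zidiboezilagbi.
Rule 2 (stop-cluster i-epenthesis): /g/ and /b/ form a stop–stop cluster, so [i] is inserted between them. /zidiboezilagbi/ → zidiboezilagibi.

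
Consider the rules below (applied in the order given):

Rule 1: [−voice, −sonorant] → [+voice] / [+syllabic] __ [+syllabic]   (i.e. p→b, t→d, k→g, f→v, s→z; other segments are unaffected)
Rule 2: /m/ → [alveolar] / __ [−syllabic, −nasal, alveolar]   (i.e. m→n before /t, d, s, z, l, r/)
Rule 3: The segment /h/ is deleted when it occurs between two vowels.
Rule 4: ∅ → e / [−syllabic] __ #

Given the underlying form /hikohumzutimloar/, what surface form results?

higounzudinloare

Rule 1 (intervocalic voicing): /k/ is a voiceless obstruent between vowels /i/ and /o/, so it voices to [g]. /t/ is a voiceless obstruent between vowels /u/ and /i/, so it voices to [d]. /hikohumzutimloar/ → higohumzudimloar.
Rule 2 (nasal place assimilation): /m/ precedes the alveolar consonant /z/, so it assimilates in place to [n]. /m/ precedes the alveolar consonant /l/, so it assimilates in place to [n]. /higohumzudimloar/ → higohunzudinloar.
Rule 3 (intervocalic h-deletion): /h/ occurs between vowels /o/ and /u/, so it deletes. /higohunzudinloar/ → higounzudinloar.
Rule 4 (final e-epenthesis): the form ends in the consonant /r/, so [e] is inserted word-finally. /higounzudinloar/ → higounzudinloare.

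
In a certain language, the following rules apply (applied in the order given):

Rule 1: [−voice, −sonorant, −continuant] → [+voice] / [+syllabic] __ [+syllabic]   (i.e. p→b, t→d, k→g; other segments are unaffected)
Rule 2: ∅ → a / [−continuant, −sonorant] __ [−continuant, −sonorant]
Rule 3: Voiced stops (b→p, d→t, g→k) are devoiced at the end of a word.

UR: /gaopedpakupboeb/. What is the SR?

gaobedapagupaboep

Rule 1 (intervocalic voicing): /p/ is a voiceless stop between vowels /o/ and /e/, so it voices to [b]. /k/ is a voiceless stop between vowels /a/ and /u/, so it voices to [g]. /gaopedpakupboeb/ → gaobedpagupboeb.
Rule 2 (stop-cluster a-epenthesis): /d/ and /p/ form a stop–stop cluster, so [a] is inserted between them. /p/ and /b/ form a stop–stop cluster, so [a] is inserted between them. /gaobedpagupboeb/ → gaobedapagupaboeb.
Rule 3 (final devoicing): /b/ is a voiced stop in word-final position, so it devoices to [p]. /gaobedapagupaboeb/ → gaobedapagupaboep.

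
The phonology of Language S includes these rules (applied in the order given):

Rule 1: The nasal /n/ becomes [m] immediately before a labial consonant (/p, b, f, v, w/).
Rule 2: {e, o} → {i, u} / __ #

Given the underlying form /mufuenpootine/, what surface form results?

mufuempootini

Rule 1 (nasal place assimilation): /n/ precedes the labial consonant /p/, so it assimilates in place to [m]. /mufuenpootine/ → mufuempootine.
Rule 2 (final vowel raising): /e/ is a mid vowel in word-final position, so it raises to [i]. /mufuempootine/ → mufuempootini.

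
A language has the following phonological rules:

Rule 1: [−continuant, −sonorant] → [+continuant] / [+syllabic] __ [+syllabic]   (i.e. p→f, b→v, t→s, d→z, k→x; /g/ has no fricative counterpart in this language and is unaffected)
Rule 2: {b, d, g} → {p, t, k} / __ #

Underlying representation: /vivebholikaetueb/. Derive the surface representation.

vivebholixaesuep

Rule 1 (intervocalic spirantization): /k/ is a stop between vowels /i/ and /a/, so it spirantizes to the fricative [x]. /t/ is a stop between vowels /e/ and /u/, so it spirantizes to the fricative [s]. /vivebholikaetueb/ → vivebholixaesueb.
Rule 2 (final devoicing): /b/ is a voiced stop in word-final position, so it devoices to [p]. /vivebholixaesueb/ → vivebholixaesuep.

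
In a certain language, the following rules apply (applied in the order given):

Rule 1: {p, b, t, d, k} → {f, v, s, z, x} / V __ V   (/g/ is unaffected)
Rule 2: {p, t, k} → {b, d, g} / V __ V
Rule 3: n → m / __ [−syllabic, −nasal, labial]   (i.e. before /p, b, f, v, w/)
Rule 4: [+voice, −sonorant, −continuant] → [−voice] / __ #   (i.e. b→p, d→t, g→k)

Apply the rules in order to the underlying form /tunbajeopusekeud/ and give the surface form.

Rule 1 (intervocalic spirantization): /p/ is a stop between vowels /o/ and /u/, so it spirantizes to the fricative [f]. /k/ is a stop between vowels /e/ and /e/, so it spirantizes to the fricative [x]. /tunbajeopusekeud/ → tunbajeofusexeud.
Rule 2 (intervocalic voicing): no segment meets the environment; /tunbajeofusexeud/ is unchanged.
Rule 3 (nasal place assimilation): /n/ precedes the labial consonant /b/, so it assimilates in place to [m]. /tunbajeofusexeud/ → tumbajeofusexeud.
Rule 4 (final devoicing): /d/ is a voiced stop in word-final position, so it devoices to [t]. /tumbajeofusexeud/ → tumbajeofusexeut.

tumbajeofusexeut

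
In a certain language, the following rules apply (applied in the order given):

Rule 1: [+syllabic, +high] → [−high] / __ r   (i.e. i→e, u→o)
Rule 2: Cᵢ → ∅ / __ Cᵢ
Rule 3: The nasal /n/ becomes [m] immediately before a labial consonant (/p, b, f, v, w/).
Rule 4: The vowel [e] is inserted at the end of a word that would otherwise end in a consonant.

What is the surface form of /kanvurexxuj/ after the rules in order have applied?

kamvorexuje

Rule 1 (pre-rhotic lowering): /u/ is a high vowel immediately before /r/, so it lowers to [o]. /kanvurexxuj/ → kanvorexxuj.
Rule 2 (degemination): /xx/ is a geminate; the first /x/ deletes. /kanvorexxuj/ → kanvorexuj.
Rule 3 (nasal place assimilation): /n/ precedes the labial consonant /v/, so it assimilates in place to [m]. /kanvorexuj/ → kamvorexuj.
Rule 4 (final e-epenthesis): the form ends in the consonant /j/, so [e] is inserted word-finally. /kamvorexuj/ → kamvorexuje.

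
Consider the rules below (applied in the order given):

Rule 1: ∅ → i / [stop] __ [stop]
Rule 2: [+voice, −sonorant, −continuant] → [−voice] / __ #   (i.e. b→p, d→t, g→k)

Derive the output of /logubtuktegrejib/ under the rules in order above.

logubitukitegrejip

Rule 1 (stop-cluster i-epenthesis): /b/ and /t/ form a stop–stop cluster, so [i] is inserted between them. /k/ and /t/ form a stop–stop cluster, so [i] is inserted between them. /logubtuktegrejib/ → logubitukitegrejib.
Rule 2 (final devoicing): /b/ is a voiced stop in word-final position, so it devoices to [p]. /logubitukitegrejib/ → logubitukitegrejip.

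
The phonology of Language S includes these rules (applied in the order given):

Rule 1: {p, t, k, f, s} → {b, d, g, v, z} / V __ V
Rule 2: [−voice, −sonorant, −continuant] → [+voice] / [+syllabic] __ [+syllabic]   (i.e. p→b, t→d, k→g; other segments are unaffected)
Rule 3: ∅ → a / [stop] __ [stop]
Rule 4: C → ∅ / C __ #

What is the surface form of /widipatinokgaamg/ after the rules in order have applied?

widibadinokagaam

Rule 1 (intervocalic voicing): /p/ is a voiceless obstruent between vowels /i/ and /a/, so it voices to [b]. /t/ is a voiceless obstruent between vowels /a/ and /i/, so it voices to [d]. /widipatinokgaamg/ → widibadinokgaamg.
Rule 2 (intervocalic voicing): no segment meets the environment; /widibadinokgaamg/ is unchanged.
Rule 3 (stop-cluster a-epenthesis): /k/ and /g/ form a stop–stop cluster, so [a] is inserted between them. /widibadinokgaamg/ → widibadinokagaamg.
Rule 4 (final cluster simplification): /g/ is the second consonant of a word-final cluster /mg/, so it deletes. /widibadinokagaamg/ → widibadinokagaam.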